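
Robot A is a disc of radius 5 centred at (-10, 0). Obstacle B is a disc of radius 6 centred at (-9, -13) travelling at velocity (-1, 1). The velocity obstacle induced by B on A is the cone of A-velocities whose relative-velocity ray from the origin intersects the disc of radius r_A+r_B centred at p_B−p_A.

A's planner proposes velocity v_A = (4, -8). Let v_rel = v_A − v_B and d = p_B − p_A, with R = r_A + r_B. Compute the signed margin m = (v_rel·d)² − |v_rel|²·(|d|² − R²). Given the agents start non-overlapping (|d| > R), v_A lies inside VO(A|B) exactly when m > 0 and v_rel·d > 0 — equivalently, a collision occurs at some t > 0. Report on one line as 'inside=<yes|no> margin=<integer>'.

d = (1, -13),  |d|² = 170;  R = 5+6 = 11,  c = 170−11² = 49
v_rel = (5, -9),  |v_rel|² = 106;  v_rel·d = (5)·(1) + (-9)·(-13) = 122
106·t² − 244·t + 49 = 0  ⇒  m = 122² − 106·49 = 9690
m = 9690 > 0,  v_rel·d = 122 > 0  ⇒  inside

inside=yes margin=9690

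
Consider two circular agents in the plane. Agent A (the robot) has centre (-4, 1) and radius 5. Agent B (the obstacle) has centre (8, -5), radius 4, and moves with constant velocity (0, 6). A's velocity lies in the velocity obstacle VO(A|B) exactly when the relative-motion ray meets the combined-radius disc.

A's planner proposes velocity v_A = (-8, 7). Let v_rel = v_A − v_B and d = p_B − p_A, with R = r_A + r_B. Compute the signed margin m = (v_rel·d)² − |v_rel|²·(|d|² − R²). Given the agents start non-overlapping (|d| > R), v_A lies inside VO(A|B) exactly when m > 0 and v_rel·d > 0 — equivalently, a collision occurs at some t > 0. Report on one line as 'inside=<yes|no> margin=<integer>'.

d = (12, -6),  |d|² = 180;  R = 5+4 = 9,  c = 180−9² = 99
v_rel = (-8, 1),  |v_rel|² = 65;  v_rel·d = (-8)·(12) + (1)·(-6) = -102
65·t² + 204·t + 99 = 0  ⇒  m = (-102)² − 65·99 = 3969
m = 3969 > 0,  v_rel·d = -102 < 0  ⇒  outside

inside=no margin=3969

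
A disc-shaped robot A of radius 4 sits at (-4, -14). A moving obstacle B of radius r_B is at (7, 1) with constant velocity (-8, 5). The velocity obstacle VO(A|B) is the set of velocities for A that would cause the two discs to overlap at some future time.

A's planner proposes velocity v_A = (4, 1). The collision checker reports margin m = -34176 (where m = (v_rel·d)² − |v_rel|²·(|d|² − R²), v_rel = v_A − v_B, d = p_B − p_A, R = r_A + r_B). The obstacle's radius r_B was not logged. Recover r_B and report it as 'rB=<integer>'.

m = -34176
d = (11, 15);  v_rel = (12, -4),  |v_rel|² = 160
v_rel×d = (12)·(15) − (-4)·(11) = 224
since m = R²·160 − 224²:  R² = (50176 + -34176) / 160 = 100
R = √100 = 10  ⇒  r_B = 10 − 4 = 6

rB=6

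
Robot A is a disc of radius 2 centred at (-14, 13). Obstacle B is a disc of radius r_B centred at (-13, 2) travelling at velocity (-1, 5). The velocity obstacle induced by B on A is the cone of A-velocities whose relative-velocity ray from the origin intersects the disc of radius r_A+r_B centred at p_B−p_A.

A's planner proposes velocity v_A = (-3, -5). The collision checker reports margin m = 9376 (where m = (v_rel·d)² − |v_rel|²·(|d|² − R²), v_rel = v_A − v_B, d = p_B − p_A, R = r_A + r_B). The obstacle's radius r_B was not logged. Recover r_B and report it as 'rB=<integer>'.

m = 9376
d = (1, -11);  v_rel = (-2, -10),  |v_rel|² = 104
v_rel×d = (-2)·(-11) − (-10)·(1) = 32
since m = R²·104 − 32²:  R² = (1024 + 9376) / 104 = 100
R = √100 = 10  ⇒  r_B = 10 − 2 = 8

rB=8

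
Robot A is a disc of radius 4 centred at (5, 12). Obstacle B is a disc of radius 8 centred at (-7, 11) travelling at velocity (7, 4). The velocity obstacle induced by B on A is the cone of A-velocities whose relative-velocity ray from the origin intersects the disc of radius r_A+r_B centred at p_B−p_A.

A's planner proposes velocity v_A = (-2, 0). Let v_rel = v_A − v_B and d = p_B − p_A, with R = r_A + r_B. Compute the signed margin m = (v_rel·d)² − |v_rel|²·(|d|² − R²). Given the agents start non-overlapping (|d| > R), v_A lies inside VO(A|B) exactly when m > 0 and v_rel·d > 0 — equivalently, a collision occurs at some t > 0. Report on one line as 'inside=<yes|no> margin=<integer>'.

d = (-12, -1),  |d|² = 145;  R = 4+8 = 12,  c = 145−12² = 1
v_rel = (-9, -4),  |v_rel|² = 97;  v_rel·d = (-9)·(-12) + (-4)·(-1) = 112
97·t² − 224·t + 1 = 0  ⇒  m = 112² − 97·1 = 12447
m = 12447 > 0,  v_rel·d = 112 > 0  ⇒  inside

inside=yes margin=12447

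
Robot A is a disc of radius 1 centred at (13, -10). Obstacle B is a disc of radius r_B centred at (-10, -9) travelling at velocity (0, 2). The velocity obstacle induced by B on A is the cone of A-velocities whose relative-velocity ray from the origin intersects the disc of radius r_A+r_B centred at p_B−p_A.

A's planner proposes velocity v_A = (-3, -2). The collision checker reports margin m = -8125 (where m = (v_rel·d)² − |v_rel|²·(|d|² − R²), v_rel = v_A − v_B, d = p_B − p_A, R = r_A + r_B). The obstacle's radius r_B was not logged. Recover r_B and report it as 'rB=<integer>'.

m = -8125
d = (-23, 1);  v_rel = (-3, -4),  |v_rel|² = 25
v_rel×d = (-3)·(1) − (-4)·(-23) = -95
since m = R²·25 − (-95)²:  R² = (9025 + -8125) / 25 = 36
R = √36 = 6  ⇒  r_B = 6 − 1 = 5

rB=5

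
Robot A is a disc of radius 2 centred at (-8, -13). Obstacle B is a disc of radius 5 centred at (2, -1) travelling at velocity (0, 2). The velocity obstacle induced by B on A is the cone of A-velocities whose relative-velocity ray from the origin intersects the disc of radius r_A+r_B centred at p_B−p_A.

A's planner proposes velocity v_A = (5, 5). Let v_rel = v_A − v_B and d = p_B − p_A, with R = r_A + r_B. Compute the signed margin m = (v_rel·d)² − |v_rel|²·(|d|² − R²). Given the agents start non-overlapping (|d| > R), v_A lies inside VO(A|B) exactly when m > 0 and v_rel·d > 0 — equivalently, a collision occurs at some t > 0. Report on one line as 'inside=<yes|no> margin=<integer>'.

d = (10, 12),  |d|² = 244;  R = 2+5 = 7,  c = 244−7² = 195
v_rel = (5, 3),  |v_rel|² = 34;  v_rel·d = (5)·(10) + (3)·(12) = 86
34·t² − 172·t + 195 = 0  ⇒  m = 86² − 34·195 = 766
m = 766 > 0,  v_rel·d = 86 > 0  ⇒  inside

inside=yes margin=766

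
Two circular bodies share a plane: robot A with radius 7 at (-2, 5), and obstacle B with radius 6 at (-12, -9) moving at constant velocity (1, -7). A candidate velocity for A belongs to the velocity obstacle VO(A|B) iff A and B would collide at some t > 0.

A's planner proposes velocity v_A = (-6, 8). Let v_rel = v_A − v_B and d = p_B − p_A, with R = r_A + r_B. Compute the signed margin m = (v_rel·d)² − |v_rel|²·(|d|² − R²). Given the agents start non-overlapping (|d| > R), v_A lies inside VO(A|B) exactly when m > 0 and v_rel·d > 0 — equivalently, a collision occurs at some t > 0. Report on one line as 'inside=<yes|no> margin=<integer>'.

d = (-10, -14),  |d|² = 296;  R = 7+6 = 13,  c = 296−13² = 127
v_rel = (-7, 15),  |v_rel|² = 274;  v_rel·d = (-7)·(-10) + (15)·(-14) = -140
274·t² + 280·t + 127 = 0  ⇒  m = (-140)² − 274·127 = -15198
m = -15198 < 0,  v_rel·d = -140 < 0  ⇒  outside

inside=no margin=-15198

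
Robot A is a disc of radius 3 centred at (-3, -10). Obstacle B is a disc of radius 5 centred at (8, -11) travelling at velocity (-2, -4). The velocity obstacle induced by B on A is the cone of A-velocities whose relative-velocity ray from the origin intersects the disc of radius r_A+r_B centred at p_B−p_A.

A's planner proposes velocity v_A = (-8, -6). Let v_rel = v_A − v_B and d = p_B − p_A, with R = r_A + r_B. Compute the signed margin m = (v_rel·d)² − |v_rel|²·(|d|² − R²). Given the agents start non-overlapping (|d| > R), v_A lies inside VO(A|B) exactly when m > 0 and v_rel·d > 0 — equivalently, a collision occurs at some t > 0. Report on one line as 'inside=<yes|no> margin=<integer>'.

d = (11, -1),  |d|² = 122;  R = 3+5 = 8,  c = 122−8² = 58
v_rel = (-6, -2),  |v_rel|² = 40;  v_rel·d = (-6)·(11) + (-2)·(-1) = -64
40·t² + 128·t + 58 = 0  ⇒  m = (-64)² − 40·58 = 1776
m = 1776 > 0,  v_rel·d = -64 < 0  ⇒  outside

inside=no margin=1776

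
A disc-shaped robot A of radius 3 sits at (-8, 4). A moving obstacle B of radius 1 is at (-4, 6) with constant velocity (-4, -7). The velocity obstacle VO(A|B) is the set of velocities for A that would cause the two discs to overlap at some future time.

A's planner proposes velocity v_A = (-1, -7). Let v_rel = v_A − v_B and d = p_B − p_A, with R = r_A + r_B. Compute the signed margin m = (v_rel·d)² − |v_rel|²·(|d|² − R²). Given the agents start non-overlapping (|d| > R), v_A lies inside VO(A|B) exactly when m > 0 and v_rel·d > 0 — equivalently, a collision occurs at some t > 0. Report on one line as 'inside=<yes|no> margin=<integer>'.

d = (4, 2),  |d|² = 20;  R = 3+1 = 4,  c = 20−4² = 4
v_rel = (3, 0),  |v_rel|² = 9;  v_rel·d = (3)·(4) + (0)·(2) = 12
9·t² − 24·t + 4 = 0  ⇒  m = 12² − 9·4 = 108
m = 108 > 0,  v_rel·d = 12 > 0  ⇒  inside

inside=yes margin=108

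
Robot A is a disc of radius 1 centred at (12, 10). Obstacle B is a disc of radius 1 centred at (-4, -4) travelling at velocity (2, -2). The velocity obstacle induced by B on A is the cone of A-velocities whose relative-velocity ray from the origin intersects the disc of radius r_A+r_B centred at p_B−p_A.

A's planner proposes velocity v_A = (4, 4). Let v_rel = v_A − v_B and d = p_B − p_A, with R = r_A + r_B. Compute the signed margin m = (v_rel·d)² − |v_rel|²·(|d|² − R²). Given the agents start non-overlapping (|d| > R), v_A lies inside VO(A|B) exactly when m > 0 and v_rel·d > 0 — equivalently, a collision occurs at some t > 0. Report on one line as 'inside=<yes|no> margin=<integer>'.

d = (-16, -14),  |d|² = 452;  R = 1+1 = 2,  c = 452−2² = 448
v_rel = (2, 6),  |v_rel|² = 40;  v_rel·d = (2)·(-16) + (6)·(-14) = -116
40·t² + 232·t + 448 = 0  ⇒  m = (-116)² − 40·448 = -4464
m = -4464 < 0,  v_rel·d = -116 < 0  ⇒  outside

inside=no margin=-4464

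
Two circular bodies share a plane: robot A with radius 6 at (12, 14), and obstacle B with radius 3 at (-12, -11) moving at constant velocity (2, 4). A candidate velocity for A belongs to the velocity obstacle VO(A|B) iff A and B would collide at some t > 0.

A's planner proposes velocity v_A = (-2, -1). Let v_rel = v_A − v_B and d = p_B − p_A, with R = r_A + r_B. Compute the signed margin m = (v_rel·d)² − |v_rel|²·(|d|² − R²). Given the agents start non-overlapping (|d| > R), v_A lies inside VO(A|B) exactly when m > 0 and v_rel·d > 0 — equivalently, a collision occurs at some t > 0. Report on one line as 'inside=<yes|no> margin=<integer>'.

d = (-24, -25),  |d|² = 1201;  R = 6+3 = 9,  c = 1201−9² = 1120
v_rel = (-4, -5),  |v_rel|² = 41;  v_rel·d = (-4)·(-24) + (-5)·(-25) = 221
41·t² − 442·t + 1120 = 0  ⇒  m = 221² − 41·1120 = 2921
m = 2921 > 0,  v_rel·d = 221 > 0  ⇒  inside

inside=yes margin=2921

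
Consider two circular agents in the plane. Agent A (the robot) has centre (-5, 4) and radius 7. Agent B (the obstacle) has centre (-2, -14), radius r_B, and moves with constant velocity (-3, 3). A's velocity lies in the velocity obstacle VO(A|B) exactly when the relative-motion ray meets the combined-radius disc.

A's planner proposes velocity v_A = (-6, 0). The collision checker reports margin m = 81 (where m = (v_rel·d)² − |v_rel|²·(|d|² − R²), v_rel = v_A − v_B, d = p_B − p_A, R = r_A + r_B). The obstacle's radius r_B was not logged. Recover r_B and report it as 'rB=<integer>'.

m = 81
d = (3, -18);  v_rel = (-3, -3),  |v_rel|² = 18
v_rel×d = (-3)·(-18) − (-3)·(3) = 63
since m = R²·18 − 63²:  R² = (3969 + 81) / 18 = 225
R = √225 = 15  ⇒  r_B = 15 − 7 = 8

rB=8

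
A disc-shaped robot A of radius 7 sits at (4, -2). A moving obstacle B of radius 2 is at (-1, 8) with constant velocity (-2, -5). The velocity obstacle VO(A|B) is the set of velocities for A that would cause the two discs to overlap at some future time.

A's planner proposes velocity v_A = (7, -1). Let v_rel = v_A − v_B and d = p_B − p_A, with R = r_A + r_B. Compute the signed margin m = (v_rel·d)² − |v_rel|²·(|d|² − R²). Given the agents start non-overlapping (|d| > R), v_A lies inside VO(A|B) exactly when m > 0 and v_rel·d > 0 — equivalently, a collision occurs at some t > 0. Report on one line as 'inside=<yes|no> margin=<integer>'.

d = (-5, 10),  |d|² = 125;  R = 7+2 = 9,  c = 125−9² = 44
v_rel = (9, 4),  |v_rel|² = 97;  v_rel·d = (9)·(-5) + (4)·(10) = -5
97·t² + 10·t + 44 = 0  ⇒  m = (-5)² − 97·44 = -4243
m = -4243 < 0,  v_rel·d = -5 < 0  ⇒  outside

inside=no margin=-4243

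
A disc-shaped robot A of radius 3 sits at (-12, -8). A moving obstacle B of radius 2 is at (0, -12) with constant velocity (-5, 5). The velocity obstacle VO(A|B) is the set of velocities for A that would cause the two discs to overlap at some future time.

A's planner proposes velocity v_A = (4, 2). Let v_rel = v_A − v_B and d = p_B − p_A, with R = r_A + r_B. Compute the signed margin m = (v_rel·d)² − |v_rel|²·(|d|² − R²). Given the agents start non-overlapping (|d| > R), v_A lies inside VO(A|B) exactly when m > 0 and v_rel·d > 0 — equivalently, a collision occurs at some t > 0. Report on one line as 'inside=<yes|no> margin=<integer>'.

d = (12, -4),  |d|² = 160;  R = 3+2 = 5,  c = 160−5² = 135
v_rel = (9, -3),  |v_rel|² = 90;  v_rel·d = (9)·(12) + (-3)·(-4) = 120
90·t² − 240·t + 135 = 0  ⇒  m = 120² − 90·135 = 2250
m = 2250 > 0,  v_rel·d = 120 > 0  ⇒  inside

inside=yes margin=2250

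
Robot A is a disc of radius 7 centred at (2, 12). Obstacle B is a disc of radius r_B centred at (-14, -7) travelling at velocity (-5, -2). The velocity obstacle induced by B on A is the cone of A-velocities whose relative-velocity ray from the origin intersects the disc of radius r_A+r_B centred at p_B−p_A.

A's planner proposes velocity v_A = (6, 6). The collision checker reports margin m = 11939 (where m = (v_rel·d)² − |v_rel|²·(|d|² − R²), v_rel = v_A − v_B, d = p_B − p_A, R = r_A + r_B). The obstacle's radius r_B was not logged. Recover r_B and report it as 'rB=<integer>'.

m = 11939
d = (-16, -19);  v_rel = (11, 8),  |v_rel|² = 185
v_rel×d = (11)·(-19) − (8)·(-16) = -81
since m = R²·185 − (-81)²:  R² = (6561 + 11939) / 185 = 100
R = √100 = 10  ⇒  r_B = 10 − 7 = 3

rB=3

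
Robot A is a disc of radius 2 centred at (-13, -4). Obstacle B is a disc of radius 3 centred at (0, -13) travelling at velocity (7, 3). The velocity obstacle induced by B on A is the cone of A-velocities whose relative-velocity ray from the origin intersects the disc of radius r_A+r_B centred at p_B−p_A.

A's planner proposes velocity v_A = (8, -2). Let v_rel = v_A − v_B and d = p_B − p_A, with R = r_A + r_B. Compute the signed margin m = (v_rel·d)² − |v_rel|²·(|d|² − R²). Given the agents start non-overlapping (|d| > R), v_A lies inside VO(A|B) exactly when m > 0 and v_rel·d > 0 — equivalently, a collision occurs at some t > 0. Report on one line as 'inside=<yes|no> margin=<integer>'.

d = (13, -9),  |d|² = 250;  R = 2+3 = 5,  c = 250−5² = 225
v_rel = (1, -5),  |v_rel|² = 26;  v_rel·d = (1)·(13) + (-5)·(-9) = 58
26·t² − 116·t + 225 = 0  ⇒  m = 58² − 26·225 = -2486
m = -2486 < 0,  v_rel·d = 58 > 0  ⇒  outside

inside=no margin=-2486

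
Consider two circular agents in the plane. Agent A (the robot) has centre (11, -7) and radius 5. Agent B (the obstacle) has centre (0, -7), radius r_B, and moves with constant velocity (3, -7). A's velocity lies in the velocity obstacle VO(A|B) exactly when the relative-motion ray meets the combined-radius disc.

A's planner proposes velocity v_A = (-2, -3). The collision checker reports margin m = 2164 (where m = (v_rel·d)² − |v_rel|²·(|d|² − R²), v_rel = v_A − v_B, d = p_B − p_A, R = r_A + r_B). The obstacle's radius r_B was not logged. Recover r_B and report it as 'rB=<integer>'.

m = 2164
d = (-11, 0);  v_rel = (-5, 4),  |v_rel|² = 41
v_rel×d = (-5)·(0) − (4)·(-11) = 44
since m = R²·41 − 44²:  R² = (1936 + 2164) / 41 = 100
R = √100 = 10  ⇒  r_B = 10 − 5 = 5

rB=5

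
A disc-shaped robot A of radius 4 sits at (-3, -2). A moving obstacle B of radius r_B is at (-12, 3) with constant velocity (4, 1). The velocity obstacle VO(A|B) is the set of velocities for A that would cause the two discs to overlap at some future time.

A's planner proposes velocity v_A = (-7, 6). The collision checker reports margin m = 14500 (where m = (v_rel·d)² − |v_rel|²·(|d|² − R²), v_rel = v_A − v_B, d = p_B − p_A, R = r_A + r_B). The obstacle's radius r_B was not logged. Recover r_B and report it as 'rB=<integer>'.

m = 14500
d = (-9, 5);  v_rel = (-11, 5),  |v_rel|² = 146
v_rel×d = (-11)·(5) − (5)·(-9) = -10
since m = R²·146 − (-10)²:  R² = (100 + 14500) / 146 = 100
R = √100 = 10  ⇒  r_B = 10 − 4 = 6

rB=6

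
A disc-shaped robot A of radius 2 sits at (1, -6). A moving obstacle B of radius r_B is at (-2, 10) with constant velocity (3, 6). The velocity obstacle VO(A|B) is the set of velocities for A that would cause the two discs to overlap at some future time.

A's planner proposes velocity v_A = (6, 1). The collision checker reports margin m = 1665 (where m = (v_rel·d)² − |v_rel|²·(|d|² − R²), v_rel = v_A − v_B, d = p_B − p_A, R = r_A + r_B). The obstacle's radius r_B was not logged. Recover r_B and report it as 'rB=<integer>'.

m = 1665
d = (-3, 16);  v_rel = (3, -5),  |v_rel|² = 34
v_rel×d = (3)·(16) − (-5)·(-3) = 33
since m = R²·34 − 33²:  R² = (1089 + 1665) / 34 = 81
R = √81 = 9  ⇒  r_B = 9 − 2 = 7

rB=7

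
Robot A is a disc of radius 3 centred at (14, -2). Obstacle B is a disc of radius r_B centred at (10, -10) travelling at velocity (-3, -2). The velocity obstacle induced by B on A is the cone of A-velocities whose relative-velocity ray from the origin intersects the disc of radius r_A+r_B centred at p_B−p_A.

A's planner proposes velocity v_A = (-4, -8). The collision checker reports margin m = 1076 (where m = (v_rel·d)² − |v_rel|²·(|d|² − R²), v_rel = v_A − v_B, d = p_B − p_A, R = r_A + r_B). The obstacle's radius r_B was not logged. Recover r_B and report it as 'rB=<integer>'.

m = 1076
d = (-4, -8);  v_rel = (-1, -6),  |v_rel|² = 37
v_rel×d = (-1)·(-8) − (-6)·(-4) = -16
since m = R²·37 − (-16)²:  R² = (256 + 1076) / 37 = 36
R = √36 = 6  ⇒  r_B = 6 − 3 = 3

rB=3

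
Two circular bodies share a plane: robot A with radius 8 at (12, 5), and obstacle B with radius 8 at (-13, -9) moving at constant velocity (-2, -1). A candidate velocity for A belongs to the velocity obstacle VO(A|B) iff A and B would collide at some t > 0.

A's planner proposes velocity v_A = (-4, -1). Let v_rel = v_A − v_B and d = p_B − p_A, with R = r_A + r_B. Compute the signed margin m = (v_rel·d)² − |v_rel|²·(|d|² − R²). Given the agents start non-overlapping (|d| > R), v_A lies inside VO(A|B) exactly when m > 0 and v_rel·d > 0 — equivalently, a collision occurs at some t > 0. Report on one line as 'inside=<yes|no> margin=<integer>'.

d = (-25, -14),  |d|² = 821;  R = 8+8 = 16,  c = 821−16² = 565
v_rel = (-2, 0),  |v_rel|² = 4;  v_rel·d = (-2)·(-25) + (0)·(-14) = 50
4·t² − 100·t + 565 = 0  ⇒  m = 50² − 4·565 = 240
m = 240 > 0,  v_rel·d = 50 > 0  ⇒  inside

inside=yes margin=240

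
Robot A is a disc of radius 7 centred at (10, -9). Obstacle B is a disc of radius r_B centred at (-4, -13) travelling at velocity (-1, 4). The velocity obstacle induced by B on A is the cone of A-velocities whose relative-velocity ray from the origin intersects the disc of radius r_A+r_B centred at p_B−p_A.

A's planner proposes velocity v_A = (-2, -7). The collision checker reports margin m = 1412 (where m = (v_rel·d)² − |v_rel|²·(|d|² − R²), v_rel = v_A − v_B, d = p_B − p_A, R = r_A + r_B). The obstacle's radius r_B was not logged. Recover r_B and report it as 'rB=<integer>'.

m = 1412
d = (-14, -4);  v_rel = (-1, -11),  |v_rel|² = 122
v_rel×d = (-1)·(-4) − (-11)·(-14) = -150
since m = R²·122 − (-150)²:  R² = (22500 + 1412) / 122 = 196
R = √196 = 14  ⇒  r_B = 14 − 7 = 7

rB=7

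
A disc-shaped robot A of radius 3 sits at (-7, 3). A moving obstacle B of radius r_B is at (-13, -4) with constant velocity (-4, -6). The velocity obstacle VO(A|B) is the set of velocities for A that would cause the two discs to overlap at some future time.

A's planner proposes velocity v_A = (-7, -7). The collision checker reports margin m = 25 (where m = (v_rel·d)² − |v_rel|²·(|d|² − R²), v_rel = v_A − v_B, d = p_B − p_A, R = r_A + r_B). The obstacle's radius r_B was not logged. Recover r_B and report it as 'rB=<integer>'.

m = 25
d = (-6, -7);  v_rel = (-3, -1),  |v_rel|² = 10
v_rel×d = (-3)·(-7) − (-1)·(-6) = 15
since m = R²·10 − 15²:  R² = (225 + 25) / 10 = 25
R = √25 = 5  ⇒  r_B = 5 − 3 = 2

rB=2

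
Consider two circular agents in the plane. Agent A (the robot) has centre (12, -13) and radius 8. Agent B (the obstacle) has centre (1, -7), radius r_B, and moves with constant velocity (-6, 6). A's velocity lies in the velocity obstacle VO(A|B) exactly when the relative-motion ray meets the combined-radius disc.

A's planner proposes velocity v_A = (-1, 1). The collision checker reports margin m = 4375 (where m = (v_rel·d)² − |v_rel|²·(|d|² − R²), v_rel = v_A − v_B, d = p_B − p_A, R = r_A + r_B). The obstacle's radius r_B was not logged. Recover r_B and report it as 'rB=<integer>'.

m = 4375
d = (-11, 6);  v_rel = (5, -5),  |v_rel|² = 50
v_rel×d = (5)·(6) − (-5)·(-11) = -25
since m = R²·50 − (-25)²:  R² = (625 + 4375) / 50 = 100
R = √100 = 10  ⇒  r_B = 10 − 8 = 2

rB=2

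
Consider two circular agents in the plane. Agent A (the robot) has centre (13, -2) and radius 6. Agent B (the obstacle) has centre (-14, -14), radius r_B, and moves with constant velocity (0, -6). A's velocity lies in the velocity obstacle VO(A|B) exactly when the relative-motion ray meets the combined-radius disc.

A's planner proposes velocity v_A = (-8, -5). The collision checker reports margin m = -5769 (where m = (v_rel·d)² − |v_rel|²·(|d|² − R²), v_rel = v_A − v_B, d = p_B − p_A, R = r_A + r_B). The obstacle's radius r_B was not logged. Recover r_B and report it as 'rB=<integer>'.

m = -5769
d = (-27, -12);  v_rel = (-8, 1),  |v_rel|² = 65
v_rel×d = (-8)·(-12) − (1)·(-27) = 123
since m = R²·65 − 123²:  R² = (15129 + -5769) / 65 = 144
R = √144 = 12  ⇒  r_B = 12 − 6 = 6

rB=6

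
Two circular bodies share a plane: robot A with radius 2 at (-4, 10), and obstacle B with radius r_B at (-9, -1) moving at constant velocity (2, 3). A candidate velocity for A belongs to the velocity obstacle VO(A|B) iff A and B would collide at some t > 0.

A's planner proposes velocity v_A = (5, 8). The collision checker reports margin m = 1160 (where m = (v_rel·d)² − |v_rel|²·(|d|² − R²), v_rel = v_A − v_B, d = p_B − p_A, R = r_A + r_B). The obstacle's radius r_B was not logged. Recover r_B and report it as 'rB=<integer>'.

m = 1160
d = (-5, -11);  v_rel = (3, 5),  |v_rel|² = 34
v_rel×d = (3)·(-11) − (5)·(-5) = -8
since m = R²·34 − (-8)²:  R² = (64 + 1160) / 34 = 36
R = √36 = 6  ⇒  r_B = 6 − 2 = 4

rB=4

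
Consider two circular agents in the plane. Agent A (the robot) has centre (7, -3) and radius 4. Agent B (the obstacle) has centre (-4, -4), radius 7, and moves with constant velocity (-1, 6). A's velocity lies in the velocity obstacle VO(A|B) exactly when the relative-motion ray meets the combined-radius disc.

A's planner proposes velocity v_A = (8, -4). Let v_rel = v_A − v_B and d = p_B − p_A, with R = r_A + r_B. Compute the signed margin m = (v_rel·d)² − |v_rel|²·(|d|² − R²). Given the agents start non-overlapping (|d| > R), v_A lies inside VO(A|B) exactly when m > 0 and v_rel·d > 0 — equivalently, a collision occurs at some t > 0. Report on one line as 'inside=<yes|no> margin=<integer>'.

d = (-11, -1),  |d|² = 122;  R = 4+7 = 11,  c = 122−11² = 1
v_rel = (9, -10),  |v_rel|² = 181;  v_rel·d = (9)·(-11) + (-10)·(-1) = -89
181·t² + 178·t + 1 = 0  ⇒  m = (-89)² − 181·1 = 7740
m = 7740 > 0,  v_rel·d = -89 < 0  ⇒  outside

inside=no margin=7740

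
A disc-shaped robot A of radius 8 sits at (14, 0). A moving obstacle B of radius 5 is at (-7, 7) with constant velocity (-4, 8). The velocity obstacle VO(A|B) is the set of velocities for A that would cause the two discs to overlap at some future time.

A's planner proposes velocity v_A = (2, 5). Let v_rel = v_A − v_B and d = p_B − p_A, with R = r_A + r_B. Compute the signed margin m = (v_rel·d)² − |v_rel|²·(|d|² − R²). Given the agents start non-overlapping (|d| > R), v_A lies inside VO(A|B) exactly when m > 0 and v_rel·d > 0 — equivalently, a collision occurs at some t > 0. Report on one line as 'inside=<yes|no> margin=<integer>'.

d = (-21, 7),  |d|² = 490;  R = 8+5 = 13,  c = 490−13² = 321
v_rel = (6, -3),  |v_rel|² = 45;  v_rel·d = (6)·(-21) + (-3)·(7) = -147
45·t² + 294·t + 321 = 0  ⇒  m = (-147)² − 45·321 = 7164
m = 7164 > 0,  v_rel·d = -147 < 0  ⇒  outside

inside=no margin=7164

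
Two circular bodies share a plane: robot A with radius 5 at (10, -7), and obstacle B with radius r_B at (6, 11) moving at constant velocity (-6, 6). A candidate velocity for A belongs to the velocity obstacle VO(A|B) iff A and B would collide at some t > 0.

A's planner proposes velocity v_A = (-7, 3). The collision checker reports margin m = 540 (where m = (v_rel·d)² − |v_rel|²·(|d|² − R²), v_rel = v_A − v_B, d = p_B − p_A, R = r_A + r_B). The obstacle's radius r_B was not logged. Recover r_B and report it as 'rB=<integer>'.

m = 540
d = (-4, 18);  v_rel = (-1, -3),  |v_rel|² = 10
v_rel×d = (-1)·(18) − (-3)·(-4) = -30
since m = R²·10 − (-30)²:  R² = (900 + 540) / 10 = 144
R = √144 = 12  ⇒  r_B = 12 − 5 = 7

rB=7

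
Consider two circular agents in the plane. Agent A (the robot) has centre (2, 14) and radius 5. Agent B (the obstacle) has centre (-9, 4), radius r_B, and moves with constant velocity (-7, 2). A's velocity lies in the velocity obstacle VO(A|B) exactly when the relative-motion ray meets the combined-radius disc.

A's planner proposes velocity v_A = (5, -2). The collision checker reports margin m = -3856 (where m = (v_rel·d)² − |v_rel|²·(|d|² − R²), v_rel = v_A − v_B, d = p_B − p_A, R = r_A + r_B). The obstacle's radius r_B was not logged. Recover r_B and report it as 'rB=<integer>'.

m = -3856
d = (-11, -10);  v_rel = (12, -4),  |v_rel|² = 160
v_rel×d = (12)·(-10) − (-4)·(-11) = -164
since m = R²·160 − (-164)²:  R² = (26896 + -3856) / 160 = 144
R = √144 = 12  ⇒  r_B = 12 − 5 = 7

rB=7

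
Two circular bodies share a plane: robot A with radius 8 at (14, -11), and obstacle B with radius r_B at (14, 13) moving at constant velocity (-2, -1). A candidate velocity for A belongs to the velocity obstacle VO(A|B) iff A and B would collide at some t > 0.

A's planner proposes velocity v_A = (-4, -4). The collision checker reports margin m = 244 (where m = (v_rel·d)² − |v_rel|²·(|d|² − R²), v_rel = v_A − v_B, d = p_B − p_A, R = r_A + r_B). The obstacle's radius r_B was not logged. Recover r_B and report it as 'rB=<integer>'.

m = 244
d = (0, 24);  v_rel = (-2, -3),  |v_rel|² = 13
v_rel×d = (-2)·(24) − (-3)·(0) = -48
since m = R²·13 − (-48)²:  R² = (2304 + 244) / 13 = 196
R = √196 = 14  ⇒  r_B = 14 − 8 = 6

rB=6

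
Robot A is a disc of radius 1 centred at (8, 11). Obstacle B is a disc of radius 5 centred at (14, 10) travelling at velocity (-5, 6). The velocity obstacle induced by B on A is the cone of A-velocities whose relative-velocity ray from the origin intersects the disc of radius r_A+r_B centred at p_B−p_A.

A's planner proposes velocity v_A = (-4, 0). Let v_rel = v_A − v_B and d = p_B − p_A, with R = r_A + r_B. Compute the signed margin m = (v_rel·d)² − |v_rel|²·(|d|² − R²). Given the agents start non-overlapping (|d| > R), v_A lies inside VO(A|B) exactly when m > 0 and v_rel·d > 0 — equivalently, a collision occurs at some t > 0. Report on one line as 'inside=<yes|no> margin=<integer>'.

d = (6, -1),  |d|² = 37;  R = 1+5 = 6,  c = 37−6² = 1
v_rel = (1, -6),  |v_rel|² = 37;  v_rel·d = (1)·(6) + (-6)·(-1) = 12
37·t² − 24·t + 1 = 0  ⇒  m = 12² − 37·1 = 107
m = 107 > 0,  v_rel·d = 12 > 0  ⇒  inside

inside=yes margin=107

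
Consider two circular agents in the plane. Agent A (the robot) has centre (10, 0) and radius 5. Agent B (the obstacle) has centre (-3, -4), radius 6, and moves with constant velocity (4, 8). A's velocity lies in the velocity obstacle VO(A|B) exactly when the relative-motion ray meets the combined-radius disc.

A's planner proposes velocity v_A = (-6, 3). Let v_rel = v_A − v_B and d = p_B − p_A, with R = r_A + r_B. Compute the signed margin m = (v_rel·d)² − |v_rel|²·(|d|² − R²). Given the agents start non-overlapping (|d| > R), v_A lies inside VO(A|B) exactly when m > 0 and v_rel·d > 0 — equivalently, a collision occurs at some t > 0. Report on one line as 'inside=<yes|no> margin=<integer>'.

d = (-13, -4),  |d|² = 185;  R = 5+6 = 11,  c = 185−11² = 64
v_rel = (-10, -5),  |v_rel|² = 125;  v_rel·d = (-10)·(-13) + (-5)·(-4) = 150
125·t² − 300·t + 64 = 0  ⇒  m = 150² − 125·64 = 14500
m = 14500 > 0,  v_rel·d = 150 > 0  ⇒  inside

inside=yes margin=14500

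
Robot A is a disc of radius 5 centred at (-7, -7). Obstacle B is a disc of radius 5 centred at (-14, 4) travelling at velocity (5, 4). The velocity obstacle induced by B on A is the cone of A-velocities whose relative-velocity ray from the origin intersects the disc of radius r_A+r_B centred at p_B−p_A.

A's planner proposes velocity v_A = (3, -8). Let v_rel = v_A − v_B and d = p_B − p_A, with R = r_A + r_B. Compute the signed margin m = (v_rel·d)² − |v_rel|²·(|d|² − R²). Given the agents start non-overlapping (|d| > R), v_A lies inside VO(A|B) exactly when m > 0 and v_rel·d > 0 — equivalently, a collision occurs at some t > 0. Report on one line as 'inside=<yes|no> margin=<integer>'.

d = (-7, 11),  |d|² = 170;  R = 5+5 = 10,  c = 170−10² = 70
v_rel = (-2, -12),  |v_rel|² = 148;  v_rel·d = (-2)·(-7) + (-12)·(11) = -118
148·t² + 236·t + 70 = 0  ⇒  m = (-118)² − 148·70 = 3564
m = 3564 > 0,  v_rel·d = -118 < 0  ⇒  outside

inside=no margin=3564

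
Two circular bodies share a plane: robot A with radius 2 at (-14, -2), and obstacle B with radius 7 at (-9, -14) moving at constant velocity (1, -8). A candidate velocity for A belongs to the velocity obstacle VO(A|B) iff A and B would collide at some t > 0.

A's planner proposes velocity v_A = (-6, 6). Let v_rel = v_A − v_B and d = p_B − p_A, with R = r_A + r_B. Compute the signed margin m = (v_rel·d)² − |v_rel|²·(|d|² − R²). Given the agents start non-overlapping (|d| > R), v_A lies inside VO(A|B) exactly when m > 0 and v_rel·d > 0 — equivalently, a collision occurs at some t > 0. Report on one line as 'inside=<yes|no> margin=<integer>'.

d = (5, -12),  |d|² = 169;  R = 2+7 = 9,  c = 169−9² = 88
v_rel = (-7, 14),  |v_rel|² = 245;  v_rel·d = (-7)·(5) + (14)·(-12) = -203
245·t² + 406·t + 88 = 0  ⇒  m = (-203)² − 245·88 = 19649
m = 19649 > 0,  v_rel·d = -203 < 0  ⇒  outside

inside=no margin=19649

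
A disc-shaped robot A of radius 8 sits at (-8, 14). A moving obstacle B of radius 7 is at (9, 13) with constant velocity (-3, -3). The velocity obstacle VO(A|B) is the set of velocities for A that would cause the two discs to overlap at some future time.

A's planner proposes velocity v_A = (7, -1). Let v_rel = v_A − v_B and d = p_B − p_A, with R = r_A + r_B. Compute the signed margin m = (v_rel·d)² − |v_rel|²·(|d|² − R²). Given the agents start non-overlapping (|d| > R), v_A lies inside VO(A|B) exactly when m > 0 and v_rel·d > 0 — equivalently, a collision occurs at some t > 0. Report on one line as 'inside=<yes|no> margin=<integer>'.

d = (17, -1),  |d|² = 290;  R = 8+7 = 15,  c = 290−15² = 65
v_rel = (10, 2),  |v_rel|² = 104;  v_rel·d = (10)·(17) + (2)·(-1) = 168
104·t² − 336·t + 65 = 0  ⇒  m = 168² − 104·65 = 21464
m = 21464 > 0,  v_rel·d = 168 > 0  ⇒  inside

inside=yes margin=21464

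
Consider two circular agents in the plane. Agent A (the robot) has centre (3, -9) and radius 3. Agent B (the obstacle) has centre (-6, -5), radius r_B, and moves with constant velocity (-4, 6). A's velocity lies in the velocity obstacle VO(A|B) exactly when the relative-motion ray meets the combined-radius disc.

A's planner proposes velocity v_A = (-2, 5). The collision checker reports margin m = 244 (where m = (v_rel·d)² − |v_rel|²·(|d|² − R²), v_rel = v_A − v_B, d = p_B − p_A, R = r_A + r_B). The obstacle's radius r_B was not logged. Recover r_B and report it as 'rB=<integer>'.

m = 244
d = (-9, 4);  v_rel = (2, -1),  |v_rel|² = 5
v_rel×d = (2)·(4) − (-1)·(-9) = -1
since m = R²·5 − (-1)²:  R² = (1 + 244) / 5 = 49
R = √49 = 7  ⇒  r_B = 7 − 3 = 4

rB=4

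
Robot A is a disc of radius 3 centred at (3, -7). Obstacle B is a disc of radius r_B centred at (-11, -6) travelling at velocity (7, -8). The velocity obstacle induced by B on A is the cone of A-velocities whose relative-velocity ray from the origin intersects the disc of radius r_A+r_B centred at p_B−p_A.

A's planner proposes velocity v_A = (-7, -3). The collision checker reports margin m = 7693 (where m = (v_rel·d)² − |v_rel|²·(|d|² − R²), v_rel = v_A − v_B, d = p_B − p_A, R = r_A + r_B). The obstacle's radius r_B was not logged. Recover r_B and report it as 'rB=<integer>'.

m = 7693
d = (-14, 1);  v_rel = (-14, 5),  |v_rel|² = 221
v_rel×d = (-14)·(1) − (5)·(-14) = 56
since m = R²·221 − 56²:  R² = (3136 + 7693) / 221 = 49
R = √49 = 7  ⇒  r_B = 7 − 3 = 4

rB=4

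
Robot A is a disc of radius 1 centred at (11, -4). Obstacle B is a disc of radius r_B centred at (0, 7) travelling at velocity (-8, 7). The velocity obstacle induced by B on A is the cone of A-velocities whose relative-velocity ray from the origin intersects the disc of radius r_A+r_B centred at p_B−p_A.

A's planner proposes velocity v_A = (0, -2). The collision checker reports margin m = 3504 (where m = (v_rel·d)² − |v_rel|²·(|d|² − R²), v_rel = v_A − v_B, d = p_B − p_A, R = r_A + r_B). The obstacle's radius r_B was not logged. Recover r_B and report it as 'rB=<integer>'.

m = 3504
d = (-11, 11);  v_rel = (8, -9),  |v_rel|² = 145
v_rel×d = (8)·(11) − (-9)·(-11) = -11
since m = R²·145 − (-11)²:  R² = (121 + 3504) / 145 = 25
R = √25 = 5  ⇒  r_B = 5 − 1 = 4

rB=4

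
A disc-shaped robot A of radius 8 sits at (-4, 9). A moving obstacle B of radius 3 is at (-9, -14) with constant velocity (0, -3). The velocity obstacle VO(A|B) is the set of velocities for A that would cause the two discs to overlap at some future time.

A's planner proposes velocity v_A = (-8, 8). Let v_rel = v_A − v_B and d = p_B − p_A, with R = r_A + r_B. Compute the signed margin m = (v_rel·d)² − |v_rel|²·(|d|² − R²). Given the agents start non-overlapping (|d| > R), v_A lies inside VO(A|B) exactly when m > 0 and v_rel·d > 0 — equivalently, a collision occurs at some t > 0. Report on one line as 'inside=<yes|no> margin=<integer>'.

d = (-5, -23),  |d|² = 554;  R = 8+3 = 11,  c = 554−11² = 433
v_rel = (-8, 11),  |v_rel|² = 185;  v_rel·d = (-8)·(-5) + (11)·(-23) = -213
185·t² + 426·t + 433 = 0  ⇒  m = (-213)² − 185·433 = -34736
m = -34736 < 0,  v_rel·d = -213 < 0  ⇒  outside

inside=no margin=-34736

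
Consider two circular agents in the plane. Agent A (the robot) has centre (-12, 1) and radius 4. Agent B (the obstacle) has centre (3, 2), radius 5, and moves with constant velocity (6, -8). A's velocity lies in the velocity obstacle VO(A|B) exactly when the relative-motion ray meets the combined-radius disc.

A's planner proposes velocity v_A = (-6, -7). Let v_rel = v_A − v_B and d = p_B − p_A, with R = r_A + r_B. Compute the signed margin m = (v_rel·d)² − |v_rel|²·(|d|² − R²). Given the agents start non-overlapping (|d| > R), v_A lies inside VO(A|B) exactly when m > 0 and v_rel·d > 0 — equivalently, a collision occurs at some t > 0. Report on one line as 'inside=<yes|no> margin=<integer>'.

d = (15, 1),  |d|² = 226;  R = 4+5 = 9,  c = 226−9² = 145
v_rel = (-12, 1),  |v_rel|² = 145;  v_rel·d = (-12)·(15) + (1)·(1) = -179
145·t² + 358·t + 145 = 0  ⇒  m = (-179)² − 145·145 = 11016
m = 11016 > 0,  v_rel·d = -179 < 0  ⇒  outside

inside=no margin=11016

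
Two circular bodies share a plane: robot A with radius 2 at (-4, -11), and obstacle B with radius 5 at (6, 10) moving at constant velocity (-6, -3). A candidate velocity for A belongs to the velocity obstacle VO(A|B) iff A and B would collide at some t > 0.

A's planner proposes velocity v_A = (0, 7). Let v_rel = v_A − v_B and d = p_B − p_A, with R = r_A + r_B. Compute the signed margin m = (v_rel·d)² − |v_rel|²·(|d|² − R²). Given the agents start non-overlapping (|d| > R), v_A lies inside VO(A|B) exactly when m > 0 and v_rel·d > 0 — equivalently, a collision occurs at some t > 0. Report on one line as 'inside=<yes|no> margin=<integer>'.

d = (10, 21),  |d|² = 541;  R = 2+5 = 7,  c = 541−7² = 492
v_rel = (6, 10),  |v_rel|² = 136;  v_rel·d = (6)·(10) + (10)·(21) = 270
136·t² − 540·t + 492 = 0  ⇒  m = 270² − 136·492 = 5988
m = 5988 > 0,  v_rel·d = 270 > 0  ⇒  inside

inside=yes margin=5988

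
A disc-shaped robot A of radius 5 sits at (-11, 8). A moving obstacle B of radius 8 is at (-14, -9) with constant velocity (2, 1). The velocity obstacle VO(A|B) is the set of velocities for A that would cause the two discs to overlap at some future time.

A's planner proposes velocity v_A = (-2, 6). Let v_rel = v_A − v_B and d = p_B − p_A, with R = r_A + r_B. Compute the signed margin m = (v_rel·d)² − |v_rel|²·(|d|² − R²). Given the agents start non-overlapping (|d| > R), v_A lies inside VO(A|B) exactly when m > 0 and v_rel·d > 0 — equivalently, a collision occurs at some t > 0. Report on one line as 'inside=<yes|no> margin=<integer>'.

d = (-3, -17),  |d|² = 298;  R = 5+8 = 13,  c = 298−13² = 129
v_rel = (-4, 5),  |v_rel|² = 41;  v_rel·d = (-4)·(-3) + (5)·(-17) = -73
41·t² + 146·t + 129 = 0  ⇒  m = (-73)² − 41·129 = 40
m = 40 > 0,  v_rel·d = -73 < 0  ⇒  outside

inside=no margin=40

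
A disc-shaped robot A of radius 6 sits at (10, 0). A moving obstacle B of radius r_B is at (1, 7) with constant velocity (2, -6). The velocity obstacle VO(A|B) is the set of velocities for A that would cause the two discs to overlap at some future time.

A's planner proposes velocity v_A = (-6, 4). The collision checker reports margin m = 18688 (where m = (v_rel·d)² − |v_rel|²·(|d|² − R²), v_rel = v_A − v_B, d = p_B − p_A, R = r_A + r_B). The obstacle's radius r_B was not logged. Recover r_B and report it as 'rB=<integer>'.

m = 18688
d = (-9, 7);  v_rel = (-8, 10),  |v_rel|² = 164
v_rel×d = (-8)·(7) − (10)·(-9) = 34
since m = R²·164 − 34²:  R² = (1156 + 18688) / 164 = 121
R = √121 = 11  ⇒  r_B = 11 − 6 = 5

rB=5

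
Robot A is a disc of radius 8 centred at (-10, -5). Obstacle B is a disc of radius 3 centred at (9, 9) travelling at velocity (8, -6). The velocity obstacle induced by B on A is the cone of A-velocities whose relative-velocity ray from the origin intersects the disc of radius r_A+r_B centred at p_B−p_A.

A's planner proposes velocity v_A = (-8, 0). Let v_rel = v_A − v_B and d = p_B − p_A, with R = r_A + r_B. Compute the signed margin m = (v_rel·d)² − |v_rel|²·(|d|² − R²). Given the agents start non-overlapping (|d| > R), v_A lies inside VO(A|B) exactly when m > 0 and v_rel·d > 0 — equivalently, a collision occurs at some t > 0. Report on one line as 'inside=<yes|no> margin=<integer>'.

d = (19, 14),  |d|² = 557;  R = 8+3 = 11,  c = 557−11² = 436
v_rel = (-16, 6),  |v_rel|² = 292;  v_rel·d = (-16)·(19) + (6)·(14) = -220
292·t² + 440·t + 436 = 0  ⇒  m = (-220)² − 292·436 = -78912
m = -78912 < 0,  v_rel·d = -220 < 0  ⇒  outside

inside=no margin=-78912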